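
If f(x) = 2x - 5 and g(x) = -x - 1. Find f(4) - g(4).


f(4) = 3
g(4) = -5
Difference = 8

8


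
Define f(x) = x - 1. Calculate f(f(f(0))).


f(0) = -1
f(-1) = -2
f(-2) = -3

-3


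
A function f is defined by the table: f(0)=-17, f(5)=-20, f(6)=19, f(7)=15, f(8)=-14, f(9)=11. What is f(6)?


Reading from the table at x = 6

19


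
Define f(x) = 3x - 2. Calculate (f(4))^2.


100


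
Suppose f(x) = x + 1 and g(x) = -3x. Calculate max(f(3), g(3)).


4


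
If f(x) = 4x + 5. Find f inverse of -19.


Solve 4x + 5 = -19
x = (-19 - 5) / 4 = -6

-6


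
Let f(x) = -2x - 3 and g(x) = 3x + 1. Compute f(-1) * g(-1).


f(-1) = -1
g(-1) = -2
Product = 2

2


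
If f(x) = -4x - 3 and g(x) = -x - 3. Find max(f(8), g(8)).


f(8) = -35
g(8) = -11
max = -11

-11


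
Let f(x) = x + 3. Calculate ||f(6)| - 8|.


f(6) = 9
|9| = 9
|9 - 8| = 1

1


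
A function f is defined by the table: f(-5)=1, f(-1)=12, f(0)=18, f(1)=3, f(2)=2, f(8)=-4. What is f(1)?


Reading from the table at x = 1

3


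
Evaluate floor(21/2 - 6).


21/2 = 10.5
10.5 - 6 = 4.5
floor(4.5) = 4

4


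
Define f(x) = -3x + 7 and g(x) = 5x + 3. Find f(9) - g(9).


f(9) = -20
g(9) = 48
Difference = -68

-68


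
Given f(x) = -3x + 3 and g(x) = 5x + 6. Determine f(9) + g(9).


f(9) = -24
g(9) = 51
Sum = 27

27


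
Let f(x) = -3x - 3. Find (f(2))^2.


f(2) = -9
(-9)^2 = 81

81


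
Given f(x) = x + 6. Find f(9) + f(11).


32


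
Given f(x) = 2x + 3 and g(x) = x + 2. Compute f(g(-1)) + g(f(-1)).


8


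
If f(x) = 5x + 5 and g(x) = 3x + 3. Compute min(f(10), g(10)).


f(10) = 55
g(10) = 33
min = 33

33


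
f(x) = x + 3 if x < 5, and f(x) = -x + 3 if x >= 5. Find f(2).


2 satisfies x < 5
f(2) = 5

5


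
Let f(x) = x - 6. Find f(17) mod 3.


f(17) = 11
11 mod 3 = 2

2


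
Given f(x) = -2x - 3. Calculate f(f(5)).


f(5) = -13
f(-13) = 23

23


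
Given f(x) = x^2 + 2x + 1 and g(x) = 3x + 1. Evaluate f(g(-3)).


g(-3) = -8
f(-8) = 1*(-8)^2 + 2*(-8) + 1 = 49

49


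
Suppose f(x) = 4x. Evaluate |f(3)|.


f(3) = 12
|12| = 12

12


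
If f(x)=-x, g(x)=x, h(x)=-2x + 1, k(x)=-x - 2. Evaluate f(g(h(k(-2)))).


k(-2) = 0
h(0) = 1
g(1) = 1
f(1) = -1

-1


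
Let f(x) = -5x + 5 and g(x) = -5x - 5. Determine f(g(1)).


g(1) = -10
f(-10) = 55

55


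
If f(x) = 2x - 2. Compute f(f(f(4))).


f(4) = 6
f(6) = 10
f(10) = 18

18


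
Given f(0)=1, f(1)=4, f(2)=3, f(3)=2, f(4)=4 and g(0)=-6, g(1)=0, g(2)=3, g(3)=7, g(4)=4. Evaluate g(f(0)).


f(0) = 1
g(1) = 0

0


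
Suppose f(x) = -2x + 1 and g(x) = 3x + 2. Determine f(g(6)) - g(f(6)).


f(g(6)) = -39
g(f(6)) = -31
Difference = -8

-8


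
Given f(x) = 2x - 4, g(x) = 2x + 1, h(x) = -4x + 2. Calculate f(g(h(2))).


h(2) = -6
g(-6) = -11
f(-11) = -26

-26


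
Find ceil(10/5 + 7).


10/5 = 2
2 + 7 = 9
ceil(9) = 9

9


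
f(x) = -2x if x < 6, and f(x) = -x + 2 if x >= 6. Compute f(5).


5 satisfies x < 6
f(5) = -10

-10


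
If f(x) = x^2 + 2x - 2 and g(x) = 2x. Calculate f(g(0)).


g(0) = 0
f(0) = 1*(0)^2 + 2*(0) - 2 = -2

-2


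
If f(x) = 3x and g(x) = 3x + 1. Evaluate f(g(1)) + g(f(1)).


f(g(1)) = 12
g(f(1)) = 10
Sum = 22

22


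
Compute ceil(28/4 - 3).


28/4 = 7
7 - 3 = 4
ceil(4) = 4

4


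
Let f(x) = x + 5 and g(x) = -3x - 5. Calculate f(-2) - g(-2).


f(-2) = 3
g(-2) = 1
Difference = 2

2


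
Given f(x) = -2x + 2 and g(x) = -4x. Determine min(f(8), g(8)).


f(8) = -14
g(8) = -32
min = -32

-32


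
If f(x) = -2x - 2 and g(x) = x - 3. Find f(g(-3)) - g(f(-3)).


f(g(-3)) = 10
g(f(-3)) = 1
Difference = 9

9


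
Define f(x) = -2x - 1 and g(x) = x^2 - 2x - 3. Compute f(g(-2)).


g(-2) = 5
f(5) = -11

-11


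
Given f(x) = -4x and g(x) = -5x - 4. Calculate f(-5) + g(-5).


f(-5) = 20
g(-5) = 21
Sum = 41

41


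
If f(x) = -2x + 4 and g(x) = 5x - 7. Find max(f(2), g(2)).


f(2) = 0
g(2) = 3
max = 3

3


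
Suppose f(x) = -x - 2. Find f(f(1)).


1


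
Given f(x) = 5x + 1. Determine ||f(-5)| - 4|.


f(-5) = -24
|-24| = 24
|24 - 4| = 20

20


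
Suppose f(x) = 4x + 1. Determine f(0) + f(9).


f(0) = 1
f(9) = 37
Sum = 38

38


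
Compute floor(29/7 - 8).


29/7 = 4.1429
4.1429 - 8 = -3.8571
floor(-3.8571) = -4

-4


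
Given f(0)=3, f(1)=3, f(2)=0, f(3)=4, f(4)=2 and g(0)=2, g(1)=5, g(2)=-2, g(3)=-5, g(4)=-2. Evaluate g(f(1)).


f(1) = 3
g(3) = -5

-5


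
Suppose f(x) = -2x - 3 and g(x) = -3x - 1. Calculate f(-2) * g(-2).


5


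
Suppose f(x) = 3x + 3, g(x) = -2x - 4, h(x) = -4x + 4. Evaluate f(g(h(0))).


h(0) = 4
g(4) = -12
f(-12) = -33

-33


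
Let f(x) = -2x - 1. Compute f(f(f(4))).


f(4) = -9
f(-9) = 17
f(17) = -35

-35


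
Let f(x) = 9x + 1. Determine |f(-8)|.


f(-8) = -71
|-71| = 71

71


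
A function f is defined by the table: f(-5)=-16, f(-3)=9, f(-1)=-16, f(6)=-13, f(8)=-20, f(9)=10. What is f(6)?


Reading from the table at x = 6

-13


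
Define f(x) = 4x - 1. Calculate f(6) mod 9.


5


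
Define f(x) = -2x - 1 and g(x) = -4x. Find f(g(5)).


g(5) = -20
f(-20) = 39

39


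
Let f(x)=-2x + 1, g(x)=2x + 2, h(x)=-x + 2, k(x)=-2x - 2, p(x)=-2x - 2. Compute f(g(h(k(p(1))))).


p(1) = -4
k(-4) = 6
h(6) = -4
g(-4) = -6
f(-6) = 13

13


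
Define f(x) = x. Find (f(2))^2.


f(2) = 2
(2)^2 = 4

4


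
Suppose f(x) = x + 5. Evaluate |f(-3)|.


f(-3) = 2
|2| = 2

2


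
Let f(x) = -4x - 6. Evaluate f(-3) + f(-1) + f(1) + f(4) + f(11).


f(-3) = 6
f(-1) = -2
f(1) = -10
f(4) = -22
f(11) = -50
Sum = -78

-78


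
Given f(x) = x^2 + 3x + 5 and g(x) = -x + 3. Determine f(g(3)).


g(3) = 0
f(0) = 1*(0)^2 + 3*(0) + 5 = 5

5


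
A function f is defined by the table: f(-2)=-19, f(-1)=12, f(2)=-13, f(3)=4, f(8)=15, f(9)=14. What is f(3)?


4


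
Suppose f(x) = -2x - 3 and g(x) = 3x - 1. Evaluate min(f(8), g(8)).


f(8) = -19
g(8) = 23
min = -19

-19


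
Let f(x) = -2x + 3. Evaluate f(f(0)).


f(0) = 3
f(3) = -3

-3


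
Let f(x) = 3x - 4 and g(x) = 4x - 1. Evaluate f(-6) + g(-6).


f(-6) = -22
g(-6) = -25
Sum = -47

-47


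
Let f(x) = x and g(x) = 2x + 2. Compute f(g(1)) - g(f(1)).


0


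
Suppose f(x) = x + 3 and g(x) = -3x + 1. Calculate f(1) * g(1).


f(1) = 4
g(1) = -2
Product = -8

-8


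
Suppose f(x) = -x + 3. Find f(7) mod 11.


f(7) = -4
-4 mod 11 = 7

7


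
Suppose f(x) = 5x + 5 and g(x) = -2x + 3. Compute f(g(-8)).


100


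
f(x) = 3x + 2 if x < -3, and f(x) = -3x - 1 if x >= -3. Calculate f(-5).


-5 satisfies x < -3
f(-5) = -13

-13


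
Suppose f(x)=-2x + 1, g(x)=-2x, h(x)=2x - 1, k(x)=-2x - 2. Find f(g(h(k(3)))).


-67


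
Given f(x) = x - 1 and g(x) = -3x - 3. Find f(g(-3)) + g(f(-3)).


f(g(-3)) = 5
g(f(-3)) = 9
Sum = 14

14


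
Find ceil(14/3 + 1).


14/3 = 4.6667
4.6667 + 1 = 5.6667
ceil(5.6667) = 6

6


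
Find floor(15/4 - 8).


15/4 = 3.75
3.75 - 8 = -4.25
floor(-4.25) = -5

-5


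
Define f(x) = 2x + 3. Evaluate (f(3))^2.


81


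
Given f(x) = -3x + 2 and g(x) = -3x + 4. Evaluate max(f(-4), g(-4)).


f(-4) = 14
g(-4) = 16
max = 16

16


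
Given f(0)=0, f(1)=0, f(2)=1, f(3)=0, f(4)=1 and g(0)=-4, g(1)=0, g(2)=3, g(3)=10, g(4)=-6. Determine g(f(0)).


f(0) = 0
g(0) = -4

-4


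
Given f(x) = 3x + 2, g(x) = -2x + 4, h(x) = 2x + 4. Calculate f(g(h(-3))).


h(-3) = -2
g(-2) = 8
f(8) = 26

26


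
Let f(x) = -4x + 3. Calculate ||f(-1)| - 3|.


f(-1) = 7
|7| = 7
|7 - 3| = 4

4


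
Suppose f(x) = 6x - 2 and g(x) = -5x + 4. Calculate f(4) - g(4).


f(4) = 22
g(4) = -16
Difference = 38

38


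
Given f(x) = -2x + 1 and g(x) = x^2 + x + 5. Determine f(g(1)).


g(1) = 7
f(7) = -13

-13


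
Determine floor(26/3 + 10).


18


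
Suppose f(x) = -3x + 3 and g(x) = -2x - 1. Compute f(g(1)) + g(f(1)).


f(g(1)) = 12
g(f(1)) = -1
Sum = 11

11


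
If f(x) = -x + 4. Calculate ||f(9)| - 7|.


f(9) = -5
|-5| = 5
|5 - 7| = 2

2


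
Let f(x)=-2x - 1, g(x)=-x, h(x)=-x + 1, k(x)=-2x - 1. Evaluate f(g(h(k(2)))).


k(2) = -5
h(-5) = 6
g(6) = -6
f(-6) = 11

11


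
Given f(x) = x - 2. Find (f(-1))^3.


f(-1) = -3
(-3)^3 = -27

-27


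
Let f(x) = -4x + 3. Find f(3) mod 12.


3


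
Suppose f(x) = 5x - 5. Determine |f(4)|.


f(4) = 15
|15| = 15

15


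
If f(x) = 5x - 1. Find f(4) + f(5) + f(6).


f(4) = 19
f(5) = 24
f(6) = 29
Sum = 72

72


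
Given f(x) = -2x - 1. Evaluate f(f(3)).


f(3) = -7
f(-7) = 13

13


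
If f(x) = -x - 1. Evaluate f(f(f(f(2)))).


f(2) = -3
f(-3) = 2
f(2) = -3
f(-3) = 2

2


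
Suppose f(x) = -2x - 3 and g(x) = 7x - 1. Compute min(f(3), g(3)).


-9


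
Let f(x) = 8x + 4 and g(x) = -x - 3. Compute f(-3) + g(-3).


f(-3) = -20
g(-3) = 0
Sum = -20

-20


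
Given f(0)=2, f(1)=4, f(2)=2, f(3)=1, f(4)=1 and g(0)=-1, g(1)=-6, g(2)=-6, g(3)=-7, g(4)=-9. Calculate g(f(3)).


f(3) = 1
g(1) = -6

-6


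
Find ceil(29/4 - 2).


29/4 = 7.25
7.25 - 2 = 5.25
ceil(5.25) = 6

6


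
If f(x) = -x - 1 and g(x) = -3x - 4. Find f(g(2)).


g(2) = -10
f(-10) = 9

9


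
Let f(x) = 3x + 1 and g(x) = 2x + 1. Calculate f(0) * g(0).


1


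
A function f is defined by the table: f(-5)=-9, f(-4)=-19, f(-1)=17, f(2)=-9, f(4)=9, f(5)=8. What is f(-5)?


-9


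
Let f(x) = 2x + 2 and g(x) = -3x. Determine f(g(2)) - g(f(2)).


f(g(2)) = -10
g(f(2)) = -18
Difference = 8

8


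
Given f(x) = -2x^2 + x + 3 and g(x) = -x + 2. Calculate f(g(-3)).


g(-3) = 5
f(5) = (-2)*(5)^2 + 1*(5) + 3 = -42

-42


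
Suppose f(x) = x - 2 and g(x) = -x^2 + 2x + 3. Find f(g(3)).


-2


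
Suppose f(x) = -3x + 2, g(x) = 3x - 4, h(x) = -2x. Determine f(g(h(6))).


h(6) = -12
g(-12) = -40
f(-40) = 122

122


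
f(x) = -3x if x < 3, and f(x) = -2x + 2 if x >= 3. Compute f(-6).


-6 satisfies x < 3
f(-6) = 18

18


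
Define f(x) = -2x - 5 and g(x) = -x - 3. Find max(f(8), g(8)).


f(8) = -21
g(8) = -11
max = -11

-11


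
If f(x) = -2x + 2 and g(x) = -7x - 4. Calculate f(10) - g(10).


56


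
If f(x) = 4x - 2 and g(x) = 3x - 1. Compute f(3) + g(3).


f(3) = 10
g(3) = 8
Sum = 18

18


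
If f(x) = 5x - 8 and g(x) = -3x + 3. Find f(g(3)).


g(3) = -6
f(-6) = -38

-38


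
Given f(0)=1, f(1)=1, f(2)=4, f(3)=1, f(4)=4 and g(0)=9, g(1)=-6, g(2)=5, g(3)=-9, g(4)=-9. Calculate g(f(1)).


f(1) = 1
g(1) = -6

-6


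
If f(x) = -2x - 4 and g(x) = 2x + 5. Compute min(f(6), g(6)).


f(6) = -16
g(6) = 17
min = -16

-16


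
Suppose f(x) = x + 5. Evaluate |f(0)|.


f(0) = 5
|5| = 5

5


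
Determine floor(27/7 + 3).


27/7 = 3.8571
3.8571 + 3 = 6.8571
floor(6.8571) = 6

6


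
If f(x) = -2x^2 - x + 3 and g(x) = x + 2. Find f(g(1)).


g(1) = 3
f(3) = (-2)*(3)^2 - 1*(3) + 3 = -18

-18


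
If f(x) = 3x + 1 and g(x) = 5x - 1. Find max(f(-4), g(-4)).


f(-4) = -11
g(-4) = -21
max = -11

-11


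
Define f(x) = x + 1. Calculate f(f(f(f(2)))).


f(2) = 3
f(3) = 4
f(4) = 5
f(5) = 6

6


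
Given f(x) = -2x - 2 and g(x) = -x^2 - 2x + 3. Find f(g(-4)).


g(-4) = -5
f(-5) = 8

8


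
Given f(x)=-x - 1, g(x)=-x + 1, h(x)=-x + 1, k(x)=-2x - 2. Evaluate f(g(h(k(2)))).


k(2) = -6
h(-6) = 7
g(7) = -6
f(-6) = 5

5


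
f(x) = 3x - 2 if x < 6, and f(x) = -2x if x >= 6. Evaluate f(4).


4 satisfies x < 6
f(4) = 10

10


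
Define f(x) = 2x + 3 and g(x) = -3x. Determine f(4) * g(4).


f(4) = 11
g(4) = -12
Product = -132

-132


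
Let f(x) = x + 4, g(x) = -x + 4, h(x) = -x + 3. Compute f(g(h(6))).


h(6) = -3
g(-3) = 7
f(7) = 11

11


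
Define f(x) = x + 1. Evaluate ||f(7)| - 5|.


f(7) = 8
|8| = 8
|8 - 5| = 3

3


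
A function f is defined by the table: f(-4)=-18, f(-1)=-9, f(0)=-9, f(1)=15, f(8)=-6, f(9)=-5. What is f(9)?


Reading from the table at x = 9

-5


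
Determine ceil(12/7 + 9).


11


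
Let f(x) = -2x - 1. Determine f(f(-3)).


f(-3) = 5
f(5) = -11

-11


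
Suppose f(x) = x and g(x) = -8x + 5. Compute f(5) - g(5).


f(5) = 5
g(5) = -35
Difference = 40

40


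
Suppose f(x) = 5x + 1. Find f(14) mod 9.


f(14) = 71
71 mod 9 = 8

8


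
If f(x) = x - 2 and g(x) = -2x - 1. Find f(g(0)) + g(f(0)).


f(g(0)) = -3
g(f(0)) = 3
Sum = 0

0


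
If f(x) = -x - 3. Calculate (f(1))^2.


f(1) = -4
(-4)^2 = 16

16


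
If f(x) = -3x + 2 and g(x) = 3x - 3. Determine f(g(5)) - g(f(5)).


f(g(5)) = -34
g(f(5)) = -42
Difference = 8

8


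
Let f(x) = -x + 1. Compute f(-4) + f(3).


3


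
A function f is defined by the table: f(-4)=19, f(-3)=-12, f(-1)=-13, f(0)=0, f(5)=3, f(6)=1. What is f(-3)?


Reading from the table at x = -3

-12


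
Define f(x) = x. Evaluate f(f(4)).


f(4) = 4
f(4) = 4

4


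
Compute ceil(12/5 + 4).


12/5 = 2.4
2.4 + 4 = 6.4
ceil(6.4) = 7

7


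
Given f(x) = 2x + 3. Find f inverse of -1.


Solve 2x + 3 = -1
x = (-1 - 3) / 2 = -2

-2


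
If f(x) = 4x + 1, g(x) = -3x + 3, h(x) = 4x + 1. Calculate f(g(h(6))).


h(6) = 25
g(25) = -72
f(-72) = -287

-287


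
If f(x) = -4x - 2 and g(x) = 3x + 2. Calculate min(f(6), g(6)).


-26


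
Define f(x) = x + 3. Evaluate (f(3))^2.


f(3) = 6
(6)^2 = 36

36


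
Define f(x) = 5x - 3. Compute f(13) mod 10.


2


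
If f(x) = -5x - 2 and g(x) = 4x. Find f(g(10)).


g(10) = 40
f(40) = -202

-202


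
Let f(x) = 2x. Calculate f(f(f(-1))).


f(-1) = -2
f(-2) = -4
f(-4) = -8

-8


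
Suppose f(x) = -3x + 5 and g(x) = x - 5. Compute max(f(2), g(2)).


f(2) = -1
g(2) = -3
max = -1

-1


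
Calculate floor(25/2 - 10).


25/2 = 12.5
12.5 - 10 = 2.5
floor(2.5) = 2

2


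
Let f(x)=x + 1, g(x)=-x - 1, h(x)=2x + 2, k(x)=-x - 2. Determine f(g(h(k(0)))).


k(0) = -2
h(-2) = -2
g(-2) = 1
f(1) = 2

2


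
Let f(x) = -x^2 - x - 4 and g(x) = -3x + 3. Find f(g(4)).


g(4) = -9
f(-9) = (-1)*(-9)^2 - 1*(-9) - 4 = -76

-76


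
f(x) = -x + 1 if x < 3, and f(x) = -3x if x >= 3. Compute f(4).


4 satisfies x >= 3
f(4) = -12

-12


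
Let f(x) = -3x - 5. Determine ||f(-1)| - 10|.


f(-1) = -2
|-2| = 2
|2 - 10| = 8

8


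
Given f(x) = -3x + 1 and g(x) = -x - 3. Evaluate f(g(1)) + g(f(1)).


f(g(1)) = 13
g(f(1)) = -1
Sum = 12

12


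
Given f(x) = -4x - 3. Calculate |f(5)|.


f(5) = -23
|-23| = 23

23


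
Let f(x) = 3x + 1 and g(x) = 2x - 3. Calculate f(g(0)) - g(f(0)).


f(g(0)) = -8
g(f(0)) = -1
Difference = -7

-7


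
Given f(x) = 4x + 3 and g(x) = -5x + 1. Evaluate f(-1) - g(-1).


f(-1) = -1
g(-1) = 6
Difference = -7

-7


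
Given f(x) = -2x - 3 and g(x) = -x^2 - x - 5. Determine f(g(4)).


47


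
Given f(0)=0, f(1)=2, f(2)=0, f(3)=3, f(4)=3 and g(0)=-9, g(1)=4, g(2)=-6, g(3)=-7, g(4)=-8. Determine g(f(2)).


f(2) = 0
g(0) = -9

-9


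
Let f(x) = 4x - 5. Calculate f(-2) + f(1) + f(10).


f(-2) = -13
f(1) = -1
f(10) = 35
Sum = 21

21


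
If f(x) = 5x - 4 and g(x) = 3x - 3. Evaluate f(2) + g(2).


9


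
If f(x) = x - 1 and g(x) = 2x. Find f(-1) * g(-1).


4


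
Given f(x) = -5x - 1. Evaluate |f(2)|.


f(2) = -11
|-11| = 11

11


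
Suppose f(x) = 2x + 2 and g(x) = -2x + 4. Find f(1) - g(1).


f(1) = 4
g(1) = 2
Difference = 2

2


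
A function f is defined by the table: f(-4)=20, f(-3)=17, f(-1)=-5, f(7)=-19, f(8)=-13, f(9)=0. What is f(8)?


Reading from the table at x = 8

-13


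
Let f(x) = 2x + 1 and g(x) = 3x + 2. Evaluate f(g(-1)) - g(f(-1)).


f(g(-1)) = -1
g(f(-1)) = -1
Difference = 0

0


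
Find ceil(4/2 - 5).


-3


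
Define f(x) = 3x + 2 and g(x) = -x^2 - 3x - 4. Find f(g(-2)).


g(-2) = -2
f(-2) = -4

-4


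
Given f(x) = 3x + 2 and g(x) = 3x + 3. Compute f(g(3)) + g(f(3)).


f(g(3)) = 38
g(f(3)) = 36
Sum = 74

74


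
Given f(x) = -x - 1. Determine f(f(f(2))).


f(2) = -3
f(-3) = 2
f(2) = -3

-3


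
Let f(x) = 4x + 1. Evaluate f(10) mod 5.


f(10) = 41
41 mod 5 = 1

1


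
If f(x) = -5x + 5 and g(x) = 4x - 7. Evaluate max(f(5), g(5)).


13


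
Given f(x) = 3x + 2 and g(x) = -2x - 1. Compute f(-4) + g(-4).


f(-4) = -10
g(-4) = 7
Sum = -3

-3


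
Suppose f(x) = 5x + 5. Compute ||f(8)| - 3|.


f(8) = 45
|45| = 45
|45 - 3| = 42

42


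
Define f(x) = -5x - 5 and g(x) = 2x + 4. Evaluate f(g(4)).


-65


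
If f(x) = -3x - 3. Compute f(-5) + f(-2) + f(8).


-12


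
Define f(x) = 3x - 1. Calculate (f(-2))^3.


f(-2) = -7
(-7)^3 = -343

-343


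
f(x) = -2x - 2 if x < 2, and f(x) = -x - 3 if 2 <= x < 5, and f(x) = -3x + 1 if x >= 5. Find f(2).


2 satisfies 2 <= x < 5
f(2) = -5

-5


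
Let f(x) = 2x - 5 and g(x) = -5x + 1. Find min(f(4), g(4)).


f(4) = 3
g(4) = -19
min = -19

-19


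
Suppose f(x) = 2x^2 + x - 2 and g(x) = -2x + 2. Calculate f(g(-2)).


g(-2) = 6
f(6) = 2*(6)^2 + 1*(6) - 2 = 76

76


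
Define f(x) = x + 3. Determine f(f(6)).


f(6) = 9
f(9) = 12

12


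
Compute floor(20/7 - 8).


20/7 = 2.8571
2.8571 - 8 = -5.1429
floor(-5.1429) = -6

-6


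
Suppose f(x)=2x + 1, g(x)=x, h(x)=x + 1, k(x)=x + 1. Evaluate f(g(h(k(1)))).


k(1) = 2
h(2) = 3
g(3) = 3
f(3) = 7

7


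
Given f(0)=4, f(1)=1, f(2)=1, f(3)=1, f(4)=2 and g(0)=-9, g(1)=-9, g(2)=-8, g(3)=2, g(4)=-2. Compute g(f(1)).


-9


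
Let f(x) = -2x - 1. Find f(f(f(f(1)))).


f(1) = -3
f(-3) = 5
f(5) = -11
f(-11) = 21

21


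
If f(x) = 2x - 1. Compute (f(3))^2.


25


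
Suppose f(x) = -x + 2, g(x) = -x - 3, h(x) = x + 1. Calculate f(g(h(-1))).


h(-1) = 0
g(0) = -3
f(-3) = 5

5


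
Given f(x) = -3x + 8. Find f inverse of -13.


7


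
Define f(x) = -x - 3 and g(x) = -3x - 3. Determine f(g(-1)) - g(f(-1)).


f(g(-1)) = -3
g(f(-1)) = 3
Difference = -6

-6


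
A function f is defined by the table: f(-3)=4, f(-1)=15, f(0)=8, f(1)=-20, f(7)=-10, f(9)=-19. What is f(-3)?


Reading from the table at x = -3

4


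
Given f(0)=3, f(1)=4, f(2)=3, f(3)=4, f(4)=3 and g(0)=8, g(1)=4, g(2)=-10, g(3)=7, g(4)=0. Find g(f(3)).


0


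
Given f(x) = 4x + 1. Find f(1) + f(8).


f(1) = 5
f(8) = 33
Sum = 38

38


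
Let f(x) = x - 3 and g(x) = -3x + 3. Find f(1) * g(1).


f(1) = -2
g(1) = 0
Product = 0

0


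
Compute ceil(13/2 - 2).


5


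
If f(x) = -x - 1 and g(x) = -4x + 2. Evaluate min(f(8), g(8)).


f(8) = -9
g(8) = -30
min = -30

-30


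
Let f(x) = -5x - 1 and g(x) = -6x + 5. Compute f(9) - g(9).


f(9) = -46
g(9) = -49
Difference = 3

3


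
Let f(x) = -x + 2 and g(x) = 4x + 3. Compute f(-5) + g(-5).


-10


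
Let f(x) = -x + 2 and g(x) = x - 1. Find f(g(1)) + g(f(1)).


2


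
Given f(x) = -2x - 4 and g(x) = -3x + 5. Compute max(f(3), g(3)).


f(3) = -10
g(3) = -4
max = -4

-4


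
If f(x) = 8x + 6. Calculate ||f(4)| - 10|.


f(4) = 38
|38| = 38
|38 - 10| = 28

28


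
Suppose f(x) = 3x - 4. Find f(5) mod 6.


f(5) = 11
11 mod 6 = 5

5


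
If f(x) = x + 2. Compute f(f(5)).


f(5) = 7
f(7) = 9

9


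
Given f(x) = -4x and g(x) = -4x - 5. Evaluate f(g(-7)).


g(-7) = 23
f(23) = -92

-92


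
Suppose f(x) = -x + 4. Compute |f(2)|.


f(2) = 2
|2| = 2

2


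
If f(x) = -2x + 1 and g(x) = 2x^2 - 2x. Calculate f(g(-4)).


g(-4) = 40
f(40) = -79

-79


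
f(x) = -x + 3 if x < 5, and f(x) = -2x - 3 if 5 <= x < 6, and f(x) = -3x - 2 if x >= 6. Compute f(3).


3 satisfies x < 5
f(3) = 0

0


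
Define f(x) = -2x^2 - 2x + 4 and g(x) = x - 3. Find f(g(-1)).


g(-1) = -4
f(-4) = (-2)*(-4)^2 - 2*(-4) + 4 = -20

-20


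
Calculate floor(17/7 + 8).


17/7 = 2.4286
2.4286 + 8 = 10.4286
floor(10.4286) = 10

10


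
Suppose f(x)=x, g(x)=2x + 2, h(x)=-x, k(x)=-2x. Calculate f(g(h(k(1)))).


6


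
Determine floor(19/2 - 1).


19/2 = 9.5
9.5 - 1 = 8.5
floor(8.5) = 8

8


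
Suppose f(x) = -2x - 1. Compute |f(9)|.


19


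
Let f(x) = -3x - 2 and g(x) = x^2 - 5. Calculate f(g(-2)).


g(-2) = -1
f(-1) = 1

1


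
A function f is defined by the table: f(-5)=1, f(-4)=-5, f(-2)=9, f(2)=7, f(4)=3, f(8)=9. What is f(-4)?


Reading from the table at x = -4

-5


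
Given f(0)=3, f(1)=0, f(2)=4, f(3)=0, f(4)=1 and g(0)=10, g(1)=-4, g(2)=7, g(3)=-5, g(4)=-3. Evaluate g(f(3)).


f(3) = 0
g(0) = 10

10


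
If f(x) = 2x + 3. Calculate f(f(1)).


f(1) = 5
f(5) = 13

13


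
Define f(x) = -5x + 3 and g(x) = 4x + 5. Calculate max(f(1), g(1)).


f(1) = -2
g(1) = 9
max = 9

9


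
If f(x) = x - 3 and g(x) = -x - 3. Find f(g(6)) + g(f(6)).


f(g(6)) = -12
g(f(6)) = -6
Sum = -18

-18


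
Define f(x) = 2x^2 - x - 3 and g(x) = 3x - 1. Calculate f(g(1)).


g(1) = 2
f(2) = 2*(2)^2 - 1*(2) - 3 = 3

3


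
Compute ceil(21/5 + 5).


21/5 = 4.2
4.2 + 5 = 9.2
ceil(9.2) = 10

10


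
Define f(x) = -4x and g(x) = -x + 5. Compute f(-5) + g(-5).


f(-5) = 20
g(-5) = 10
Sum = 30

30


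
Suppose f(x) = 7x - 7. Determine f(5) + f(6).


f(5) = 28
f(6) = 35
Sum = 63

63


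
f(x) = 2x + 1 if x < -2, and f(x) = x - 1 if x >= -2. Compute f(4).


4 satisfies x >= -2
f(4) = 3

3


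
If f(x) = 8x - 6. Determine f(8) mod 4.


f(8) = 58
58 mod 4 = 2

2


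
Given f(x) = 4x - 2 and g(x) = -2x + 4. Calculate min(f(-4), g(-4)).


f(-4) = -18
g(-4) = 12
min = -18

-18


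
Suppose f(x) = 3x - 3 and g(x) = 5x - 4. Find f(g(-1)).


-30


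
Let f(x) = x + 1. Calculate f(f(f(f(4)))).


f(4) = 5
f(5) = 6
f(6) = 7
f(7) = 8

8


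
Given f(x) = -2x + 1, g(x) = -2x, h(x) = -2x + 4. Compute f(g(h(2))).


h(2) = 0
g(0) = 0
f(0) = 1

1


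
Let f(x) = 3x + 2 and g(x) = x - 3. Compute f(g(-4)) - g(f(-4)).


f(g(-4)) = -19
g(f(-4)) = -13
Difference = -6

-6


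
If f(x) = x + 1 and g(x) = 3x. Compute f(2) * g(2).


f(2) = 3
g(2) = 6
Product = 18

18


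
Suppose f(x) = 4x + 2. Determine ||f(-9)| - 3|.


f(-9) = -34
|-34| = 34
|34 - 3| = 31

31


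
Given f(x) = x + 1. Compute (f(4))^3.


f(4) = 5
(5)^3 = 125

125


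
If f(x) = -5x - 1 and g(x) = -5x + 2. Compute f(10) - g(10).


f(10) = -51
g(10) = -48
Difference = -3

-3


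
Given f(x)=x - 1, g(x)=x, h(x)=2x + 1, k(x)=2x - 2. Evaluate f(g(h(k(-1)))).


k(-1) = -4
h(-4) = -7
g(-7) = -7
f(-7) = -8

-8


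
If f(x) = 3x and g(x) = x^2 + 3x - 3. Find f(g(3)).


g(3) = 15
f(15) = 45

45


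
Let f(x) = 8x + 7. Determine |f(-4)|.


25


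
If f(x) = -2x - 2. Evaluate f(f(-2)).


f(-2) = 2
f(2) = -6

-6


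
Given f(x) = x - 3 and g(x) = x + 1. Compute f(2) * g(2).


f(2) = -1
g(2) = 3
Product = -3

-3


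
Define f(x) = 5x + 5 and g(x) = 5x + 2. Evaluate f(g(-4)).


g(-4) = -18
f(-18) = -85

-85


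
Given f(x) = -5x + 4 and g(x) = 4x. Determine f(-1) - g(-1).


f(-1) = 9
g(-1) = -4
Difference = 13

13


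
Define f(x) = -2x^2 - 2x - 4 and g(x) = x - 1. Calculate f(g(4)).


g(4) = 3
f(3) = (-2)*(3)^2 - 2*(3) - 4 = -28

-28


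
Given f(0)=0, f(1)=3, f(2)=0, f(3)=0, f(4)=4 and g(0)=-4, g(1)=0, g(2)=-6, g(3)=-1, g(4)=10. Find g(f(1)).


-1


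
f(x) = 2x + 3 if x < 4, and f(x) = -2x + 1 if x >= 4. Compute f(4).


4 satisfies x >= 4
f(4) = -7

-7


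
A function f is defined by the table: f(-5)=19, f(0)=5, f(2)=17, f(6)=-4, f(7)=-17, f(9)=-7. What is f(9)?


Reading from the table at x = 9

-7


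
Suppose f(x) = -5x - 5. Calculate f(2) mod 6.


f(2) = -15
-15 mod 6 = 3

3


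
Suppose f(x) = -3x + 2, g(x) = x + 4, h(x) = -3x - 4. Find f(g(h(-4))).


h(-4) = 8
g(8) = 12
f(12) = -34

-34


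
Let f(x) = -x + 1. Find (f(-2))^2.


9


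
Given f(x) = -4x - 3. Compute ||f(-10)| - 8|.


f(-10) = 37
|37| = 37
|37 - 8| = 29

29


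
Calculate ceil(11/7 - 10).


11/7 = 1.5714
1.5714 - 10 = -8.4286
ceil(-8.4286) = -8

-8


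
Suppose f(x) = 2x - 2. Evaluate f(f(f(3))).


f(3) = 4
f(4) = 6
f(6) = 10

10


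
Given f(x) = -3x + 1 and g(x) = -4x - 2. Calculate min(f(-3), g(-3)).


f(-3) = 10
g(-3) = 10
min = 10

10


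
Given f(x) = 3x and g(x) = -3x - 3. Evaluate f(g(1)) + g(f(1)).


-30


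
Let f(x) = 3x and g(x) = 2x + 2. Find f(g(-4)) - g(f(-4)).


f(g(-4)) = -18
g(f(-4)) = -22
Difference = 4

4


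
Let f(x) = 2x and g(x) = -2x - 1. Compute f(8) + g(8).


f(8) = 16
g(8) = -17
Sum = -1

-1


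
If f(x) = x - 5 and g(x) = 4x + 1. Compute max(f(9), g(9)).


f(9) = 4
g(9) = 37
max = 37

37


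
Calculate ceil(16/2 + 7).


16/2 = 8
8 + 7 = 15
ceil(15) = 15

15


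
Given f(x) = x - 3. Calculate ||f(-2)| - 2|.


f(-2) = -5
|-5| = 5
|5 - 2| = 3

3


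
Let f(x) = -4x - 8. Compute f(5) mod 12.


8


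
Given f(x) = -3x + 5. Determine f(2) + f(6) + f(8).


-33


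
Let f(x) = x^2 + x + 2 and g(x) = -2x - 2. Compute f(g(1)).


14


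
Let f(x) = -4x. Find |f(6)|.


24


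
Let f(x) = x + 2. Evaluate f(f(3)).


f(3) = 5
f(5) = 7

7


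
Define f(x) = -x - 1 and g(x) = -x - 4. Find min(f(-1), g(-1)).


f(-1) = 0
g(-1) = -3
min = -3

-3


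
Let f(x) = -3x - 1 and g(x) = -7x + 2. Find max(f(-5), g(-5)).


f(-5) = 14
g(-5) = 37
max = 37

37


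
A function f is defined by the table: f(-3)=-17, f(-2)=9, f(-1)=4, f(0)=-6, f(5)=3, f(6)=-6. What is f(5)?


Reading from the table at x = 5

3


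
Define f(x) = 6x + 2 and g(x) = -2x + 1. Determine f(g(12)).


g(12) = -23
f(-23) = -136

-136


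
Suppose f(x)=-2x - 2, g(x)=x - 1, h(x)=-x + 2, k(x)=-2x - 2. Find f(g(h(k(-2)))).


k(-2) = 2
h(2) = 0
g(0) = -1
f(-1) = 0

0


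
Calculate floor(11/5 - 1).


1


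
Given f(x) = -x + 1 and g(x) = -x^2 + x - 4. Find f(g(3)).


11


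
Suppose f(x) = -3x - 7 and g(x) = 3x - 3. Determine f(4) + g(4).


-10


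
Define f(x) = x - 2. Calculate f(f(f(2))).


-4


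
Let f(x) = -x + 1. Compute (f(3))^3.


f(3) = -2
(-2)^3 = -8

-8


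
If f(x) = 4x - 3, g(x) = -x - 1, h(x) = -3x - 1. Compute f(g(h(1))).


9


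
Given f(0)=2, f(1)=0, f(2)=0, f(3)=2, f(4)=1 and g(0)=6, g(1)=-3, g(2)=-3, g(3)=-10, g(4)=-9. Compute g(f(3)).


f(3) = 2
g(2) = -3

-3


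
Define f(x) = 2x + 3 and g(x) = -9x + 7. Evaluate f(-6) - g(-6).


f(-6) = -9
g(-6) = 61
Difference = -70

-70


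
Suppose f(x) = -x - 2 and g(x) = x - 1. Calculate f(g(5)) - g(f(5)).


f(g(5)) = -6
g(f(5)) = -8
Difference = 2

2


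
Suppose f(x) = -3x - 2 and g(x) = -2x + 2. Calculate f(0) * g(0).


f(0) = -2
g(0) = 2
Product = -4

-4


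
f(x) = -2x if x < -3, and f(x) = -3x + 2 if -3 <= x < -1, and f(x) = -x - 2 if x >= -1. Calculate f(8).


8 satisfies x >= -1
f(8) = -10

-10


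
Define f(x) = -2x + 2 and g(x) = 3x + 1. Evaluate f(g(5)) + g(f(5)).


f(g(5)) = -30
g(f(5)) = -23
Sum = -53

-53


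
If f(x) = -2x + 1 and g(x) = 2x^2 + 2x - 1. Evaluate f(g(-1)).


g(-1) = -1
f(-1) = 3

3


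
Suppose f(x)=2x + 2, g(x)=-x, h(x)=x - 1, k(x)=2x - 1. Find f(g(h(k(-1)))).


k(-1) = -3
h(-3) = -4
g(-4) = 4
f(4) = 10

10


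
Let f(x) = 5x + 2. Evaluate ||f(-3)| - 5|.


f(-3) = -13
|-13| = 13
|13 - 5| = 8

8


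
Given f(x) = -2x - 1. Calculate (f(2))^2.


f(2) = -5
(-5)^2 = 25

25


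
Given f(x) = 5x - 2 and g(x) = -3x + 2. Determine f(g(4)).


-52


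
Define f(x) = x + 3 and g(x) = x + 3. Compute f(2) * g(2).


f(2) = 5
g(2) = 5
Product = 25

25


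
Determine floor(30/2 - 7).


8


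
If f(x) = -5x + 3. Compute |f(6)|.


f(6) = -27
|-27| = 27

27


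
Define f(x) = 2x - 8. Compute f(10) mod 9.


f(10) = 12
12 mod 9 = 3

3


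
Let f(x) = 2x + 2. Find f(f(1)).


f(1) = 4
f(4) = 10

10


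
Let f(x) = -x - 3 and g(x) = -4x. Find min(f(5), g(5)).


f(5) = -8
g(5) = -20
min = -20

-20


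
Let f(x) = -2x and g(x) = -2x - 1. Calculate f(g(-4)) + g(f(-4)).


f(g(-4)) = -14
g(f(-4)) = -17
Sum = -31

-31


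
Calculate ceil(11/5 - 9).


11/5 = 2.2
2.2 - 9 = -6.8
ceil(-6.8) = -6

-6


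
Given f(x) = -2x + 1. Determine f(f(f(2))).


-13


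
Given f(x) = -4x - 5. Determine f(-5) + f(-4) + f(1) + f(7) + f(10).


f(-5) = 15
f(-4) = 11
f(1) = -9
f(7) = -33
f(10) = -45
Sum = -61

-61


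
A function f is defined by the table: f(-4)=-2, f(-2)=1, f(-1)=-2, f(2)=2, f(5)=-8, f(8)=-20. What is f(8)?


-20


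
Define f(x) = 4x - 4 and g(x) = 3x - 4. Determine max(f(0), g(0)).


f(0) = -4
g(0) = -4
max = -4

-4


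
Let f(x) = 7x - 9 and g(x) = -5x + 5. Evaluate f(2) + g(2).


f(2) = 5
g(2) = -5
Sum = 0

0


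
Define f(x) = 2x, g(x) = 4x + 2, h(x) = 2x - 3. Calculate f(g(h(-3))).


h(-3) = -9
g(-9) = -34
f(-34) = -68

-68


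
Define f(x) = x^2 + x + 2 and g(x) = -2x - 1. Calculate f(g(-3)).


g(-3) = 5
f(5) = 1*(5)^2 + 1*(5) + 2 = 32

32


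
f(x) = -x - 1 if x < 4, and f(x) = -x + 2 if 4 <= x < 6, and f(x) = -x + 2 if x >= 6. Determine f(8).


8 satisfies x >= 6
f(8) = -6

-6


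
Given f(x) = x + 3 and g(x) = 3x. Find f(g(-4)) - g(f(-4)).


f(g(-4)) = -9
g(f(-4)) = -3
Difference = -6

-6


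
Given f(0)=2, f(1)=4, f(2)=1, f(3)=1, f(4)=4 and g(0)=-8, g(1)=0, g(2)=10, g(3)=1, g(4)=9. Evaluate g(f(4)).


f(4) = 4
g(4) = 9

9


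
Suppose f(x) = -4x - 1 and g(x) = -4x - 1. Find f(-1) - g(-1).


f(-1) = 3
g(-1) = 3
Difference = 0

0


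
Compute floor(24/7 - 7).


24/7 = 3.4286
3.4286 - 7 = -3.5714
floor(-3.5714) = -4

-4


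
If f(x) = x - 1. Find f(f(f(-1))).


f(-1) = -2
f(-2) = -3
f(-3) = -4

-4


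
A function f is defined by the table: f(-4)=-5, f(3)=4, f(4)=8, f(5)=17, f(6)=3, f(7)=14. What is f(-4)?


Reading from the table at x = -4

-5


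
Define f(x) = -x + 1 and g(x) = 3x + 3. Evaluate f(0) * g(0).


f(0) = 1
g(0) = 3
Product = 3

3


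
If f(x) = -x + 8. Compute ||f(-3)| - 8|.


f(-3) = 11
|11| = 11
|11 - 8| = 3

3


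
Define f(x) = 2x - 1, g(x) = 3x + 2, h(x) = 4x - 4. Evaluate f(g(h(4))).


h(4) = 12
g(12) = 38
f(38) = 75

75


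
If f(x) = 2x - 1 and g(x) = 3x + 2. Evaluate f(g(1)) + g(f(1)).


f(g(1)) = 9
g(f(1)) = 5
Sum = 14

14


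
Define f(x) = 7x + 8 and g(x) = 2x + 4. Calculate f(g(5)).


g(5) = 14
f(14) = 106

106


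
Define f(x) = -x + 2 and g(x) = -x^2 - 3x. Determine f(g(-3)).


g(-3) = 0
f(0) = 2

2


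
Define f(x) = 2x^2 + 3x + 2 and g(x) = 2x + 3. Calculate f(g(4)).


g(4) = 11
f(11) = 2*(11)^2 + 3*(11) + 2 = 277

277


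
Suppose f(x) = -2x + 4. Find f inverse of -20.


Solve -2x + 4 = -20
x = (-20 - 4) / (-2) = 12

12


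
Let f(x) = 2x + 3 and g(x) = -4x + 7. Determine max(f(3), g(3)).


f(3) = 9
g(3) = -5
max = 9

9


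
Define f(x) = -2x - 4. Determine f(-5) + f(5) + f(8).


f(-5) = 6
f(5) = -14
f(8) = -20
Sum = -28

-28


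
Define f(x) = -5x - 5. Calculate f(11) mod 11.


f(11) = -60
-60 mod 11 = 6

6


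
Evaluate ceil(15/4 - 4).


15/4 = 3.75
3.75 - 4 = -0.25
ceil(-0.25) = 0

0


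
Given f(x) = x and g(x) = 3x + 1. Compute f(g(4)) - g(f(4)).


f(g(4)) = 13
g(f(4)) = 13
Difference = 0

0


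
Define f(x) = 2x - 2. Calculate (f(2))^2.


f(2) = 2
(2)^2 = 4

4


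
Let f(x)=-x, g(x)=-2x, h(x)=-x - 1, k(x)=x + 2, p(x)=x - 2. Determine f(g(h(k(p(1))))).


p(1) = -1
k(-1) = 1
h(1) = -2
g(-2) = 4
f(4) = -4

-4


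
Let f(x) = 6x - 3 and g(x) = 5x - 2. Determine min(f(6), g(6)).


f(6) = 33
g(6) = 28
min = 28

28


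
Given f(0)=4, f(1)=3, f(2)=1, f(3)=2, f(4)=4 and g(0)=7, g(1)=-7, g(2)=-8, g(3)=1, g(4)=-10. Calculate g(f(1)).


1


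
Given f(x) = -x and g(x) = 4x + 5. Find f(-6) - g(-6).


f(-6) = 6
g(-6) = -19
Difference = 25

25


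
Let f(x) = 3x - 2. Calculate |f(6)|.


f(6) = 16
|16| = 16

16


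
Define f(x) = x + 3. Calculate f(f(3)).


f(3) = 6
f(6) = 9

9


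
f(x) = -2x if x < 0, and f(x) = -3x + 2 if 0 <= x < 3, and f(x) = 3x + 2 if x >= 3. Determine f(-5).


-5 satisfies x < 0
f(-5) = 10

10


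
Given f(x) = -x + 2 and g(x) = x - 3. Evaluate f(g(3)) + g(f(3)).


f(g(3)) = 2
g(f(3)) = -4
Sum = -2

-2


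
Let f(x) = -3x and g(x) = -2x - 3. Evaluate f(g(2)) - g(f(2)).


f(g(2)) = 21
g(f(2)) = 9
Difference = 12

12


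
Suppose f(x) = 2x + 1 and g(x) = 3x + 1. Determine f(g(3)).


21


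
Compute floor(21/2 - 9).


21/2 = 10.5
10.5 - 9 = 1.5
floor(1.5) = 1

1


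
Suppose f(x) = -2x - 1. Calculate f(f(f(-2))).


f(-2) = 3
f(3) = -7
f(-7) = 13

13


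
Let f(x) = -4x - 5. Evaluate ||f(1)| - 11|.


f(1) = -9
|-9| = 9
|9 - 11| = 2

2


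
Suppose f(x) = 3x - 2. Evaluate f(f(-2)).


-26


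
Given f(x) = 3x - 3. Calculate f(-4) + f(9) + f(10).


36


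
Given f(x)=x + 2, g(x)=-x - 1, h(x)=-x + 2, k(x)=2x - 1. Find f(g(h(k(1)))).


k(1) = 1
h(1) = 1
g(1) = -2
f(-2) = 0

0


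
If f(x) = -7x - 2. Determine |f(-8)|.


f(-8) = 54
|54| = 54

54


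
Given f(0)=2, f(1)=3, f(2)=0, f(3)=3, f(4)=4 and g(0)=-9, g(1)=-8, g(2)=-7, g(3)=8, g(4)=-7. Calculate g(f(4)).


f(4) = 4
g(4) = -7

-7


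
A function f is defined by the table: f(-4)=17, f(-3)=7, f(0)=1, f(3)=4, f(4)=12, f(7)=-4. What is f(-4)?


Reading from the table at x = -4

17


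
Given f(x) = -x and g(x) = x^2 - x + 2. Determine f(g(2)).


g(2) = 4
f(4) = -4

-4


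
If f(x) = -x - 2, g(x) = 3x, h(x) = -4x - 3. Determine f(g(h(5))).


67


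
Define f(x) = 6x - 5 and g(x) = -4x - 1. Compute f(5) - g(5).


f(5) = 25
g(5) = -21
Difference = 46

46


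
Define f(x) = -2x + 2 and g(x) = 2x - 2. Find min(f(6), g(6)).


f(6) = -10
g(6) = 10
min = -10

-10


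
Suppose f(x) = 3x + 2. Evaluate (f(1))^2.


f(1) = 5
(5)^2 = 25

25


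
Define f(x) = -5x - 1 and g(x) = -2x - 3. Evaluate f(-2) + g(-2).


10


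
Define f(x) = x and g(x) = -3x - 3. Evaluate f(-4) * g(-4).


-36


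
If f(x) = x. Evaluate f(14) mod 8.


6


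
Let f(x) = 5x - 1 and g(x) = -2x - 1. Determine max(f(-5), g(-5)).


f(-5) = -26
g(-5) = 9
max = 9

9


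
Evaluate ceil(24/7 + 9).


24/7 = 3.4286
3.4286 + 9 = 12.4286
ceil(12.4286) = 13

13


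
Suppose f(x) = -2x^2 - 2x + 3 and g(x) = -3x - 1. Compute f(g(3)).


g(3) = -10
f(-10) = (-2)*(-10)^2 - 2*(-10) + 3 = -177

-177


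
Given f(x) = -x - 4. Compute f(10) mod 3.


f(10) = -14
-14 mod 3 = 1

1


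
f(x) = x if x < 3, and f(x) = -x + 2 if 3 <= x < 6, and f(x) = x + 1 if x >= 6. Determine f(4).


-2


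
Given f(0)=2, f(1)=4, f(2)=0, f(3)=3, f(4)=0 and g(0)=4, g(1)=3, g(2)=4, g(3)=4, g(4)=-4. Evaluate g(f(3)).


f(3) = 3
g(3) = 4

4


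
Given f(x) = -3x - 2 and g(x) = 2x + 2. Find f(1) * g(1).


f(1) = -5
g(1) = 4
Product = -20

-20


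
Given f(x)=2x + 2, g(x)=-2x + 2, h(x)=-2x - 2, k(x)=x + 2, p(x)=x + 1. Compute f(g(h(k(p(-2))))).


22


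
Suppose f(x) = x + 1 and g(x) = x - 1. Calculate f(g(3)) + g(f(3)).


f(g(3)) = 3
g(f(3)) = 3
Sum = 6

6


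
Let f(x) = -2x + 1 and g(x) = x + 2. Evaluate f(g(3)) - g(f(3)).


f(g(3)) = -9
g(f(3)) = -3
Difference = -6

-6


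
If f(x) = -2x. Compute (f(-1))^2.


4


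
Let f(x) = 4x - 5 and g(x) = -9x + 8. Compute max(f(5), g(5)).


f(5) = 15
g(5) = -37
max = 15

15


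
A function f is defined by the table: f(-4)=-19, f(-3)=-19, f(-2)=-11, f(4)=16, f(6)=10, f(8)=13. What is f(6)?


Reading from the table at x = 6

10


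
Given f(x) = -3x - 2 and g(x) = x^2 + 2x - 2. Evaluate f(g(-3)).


g(-3) = 1
f(1) = -5

-5


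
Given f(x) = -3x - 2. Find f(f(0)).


4


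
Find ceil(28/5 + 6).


28/5 = 5.6
5.6 + 6 = 11.6
ceil(11.6) = 12

12


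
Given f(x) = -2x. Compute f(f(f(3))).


f(3) = -6
f(-6) = 12
f(12) = -24

-24


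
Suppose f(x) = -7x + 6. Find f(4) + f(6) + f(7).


f(4) = -22
f(6) = -36
f(7) = -43
Sum = -101

-101


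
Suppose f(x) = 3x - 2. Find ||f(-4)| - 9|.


f(-4) = -14
|-14| = 14
|14 - 9| = 5

5


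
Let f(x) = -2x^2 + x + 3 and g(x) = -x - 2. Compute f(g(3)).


g(3) = -5
f(-5) = (-2)*(-5)^2 + 1*(-5) + 3 = -52

-52


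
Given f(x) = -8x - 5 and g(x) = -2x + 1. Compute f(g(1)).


g(1) = -1
f(-1) = 3

3


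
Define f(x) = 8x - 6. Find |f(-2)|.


f(-2) = -22
|-22| = 22

22


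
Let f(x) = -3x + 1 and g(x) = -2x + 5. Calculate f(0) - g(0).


f(0) = 1
g(0) = 5
Difference = -4

-4


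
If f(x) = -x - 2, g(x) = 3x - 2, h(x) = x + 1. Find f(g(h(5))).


h(5) = 6
g(6) = 16
f(16) = -18

-18


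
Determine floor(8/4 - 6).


-4


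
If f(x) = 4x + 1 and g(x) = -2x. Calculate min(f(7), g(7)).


f(7) = 29
g(7) = -14
min = -14

-14


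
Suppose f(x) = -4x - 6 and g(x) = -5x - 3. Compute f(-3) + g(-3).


f(-3) = 6
g(-3) = 12
Sum = 18

18


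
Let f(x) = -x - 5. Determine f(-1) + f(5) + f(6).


f(-1) = -4
f(5) = -10
f(6) = -11
Sum = -25

-25


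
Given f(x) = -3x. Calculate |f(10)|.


f(10) = -30
|-30| = 30

30


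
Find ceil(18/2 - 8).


18/2 = 9
9 - 8 = 1
ceil(1) = 1

1


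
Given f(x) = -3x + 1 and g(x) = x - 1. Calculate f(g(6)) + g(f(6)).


f(g(6)) = -14
g(f(6)) = -18
Sum = -32

-32


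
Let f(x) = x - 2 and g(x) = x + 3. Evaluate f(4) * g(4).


f(4) = 2
g(4) = 7
Product = 14

14


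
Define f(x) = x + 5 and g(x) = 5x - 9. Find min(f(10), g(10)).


f(10) = 15
g(10) = 41
min = 15

15


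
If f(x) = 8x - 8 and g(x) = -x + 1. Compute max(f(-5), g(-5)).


f(-5) = -48
g(-5) = 6
max = 6

6


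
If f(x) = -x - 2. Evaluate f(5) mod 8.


f(5) = -7
-7 mod 8 = 1

1


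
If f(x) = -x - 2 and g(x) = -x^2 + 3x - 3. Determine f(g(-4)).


29


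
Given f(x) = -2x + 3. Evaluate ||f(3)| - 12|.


f(3) = -3
|-3| = 3
|3 - 12| = 9

9


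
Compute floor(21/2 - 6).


21/2 = 10.5
10.5 - 6 = 4.5
floor(4.5) = 4

4


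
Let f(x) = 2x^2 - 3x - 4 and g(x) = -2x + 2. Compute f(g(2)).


g(2) = -2
f(-2) = 2*(-2)^2 - 3*(-2) - 4 = 10

10


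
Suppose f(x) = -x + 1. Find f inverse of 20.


Solve -x + 1 = 20
x = (20 - 1) / (-1) = -19

-19


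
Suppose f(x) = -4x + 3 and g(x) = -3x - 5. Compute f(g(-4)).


-25


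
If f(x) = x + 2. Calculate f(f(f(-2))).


f(-2) = 0
f(0) = 2
f(2) = 4

4


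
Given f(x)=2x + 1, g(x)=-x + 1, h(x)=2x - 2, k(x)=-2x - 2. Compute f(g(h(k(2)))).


31


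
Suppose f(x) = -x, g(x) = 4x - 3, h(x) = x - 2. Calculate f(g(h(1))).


h(1) = -1
g(-1) = -7
f(-7) = 7

7


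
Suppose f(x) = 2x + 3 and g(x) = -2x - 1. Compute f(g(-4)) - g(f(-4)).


8


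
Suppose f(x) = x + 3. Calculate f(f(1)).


f(1) = 4
f(4) = 7

7
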